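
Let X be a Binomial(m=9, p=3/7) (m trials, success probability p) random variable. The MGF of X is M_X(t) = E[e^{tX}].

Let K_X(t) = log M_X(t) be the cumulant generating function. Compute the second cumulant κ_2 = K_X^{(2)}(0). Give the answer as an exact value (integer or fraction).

κ_2 = K′′(0) = 108/49

M_X(t) = (3*e^(t)/7 + 4/7)^9
K_X(t) = log M_X(t) = 9*log(3*e^(t)/7 + 4/7)
K′(t) = 27*e^(t)/(3*e^(t) + 4)
K′′(t) = 108*e^(t)/(9*e^(2*t) + 24*e^(t) + 16)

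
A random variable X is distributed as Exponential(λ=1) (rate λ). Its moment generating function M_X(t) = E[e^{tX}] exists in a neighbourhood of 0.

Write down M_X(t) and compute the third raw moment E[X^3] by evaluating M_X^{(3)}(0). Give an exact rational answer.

M_X(t) = 1/(1 - t)
M^(3)(t) = 6/(t^4 - 4*t^3 + 6*t^2 - 4*t + 1)

E[X^3] = M^(3)(0) = 6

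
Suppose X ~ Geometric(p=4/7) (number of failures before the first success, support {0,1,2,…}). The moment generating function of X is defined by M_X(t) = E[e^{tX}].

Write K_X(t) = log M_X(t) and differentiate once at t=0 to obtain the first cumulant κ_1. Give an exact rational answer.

κ_1 = K^(1)(0) = 3/4

M_X(t) = 4/(7*(1 - 3*e^(t)/7))
K_X(t) = log M_X(t) = -log(1 - 3*e^(t)/7) - log(7) + 2*log(2)
K^(1)(t) = -3*e^(t)/(3*e^(t) - 7)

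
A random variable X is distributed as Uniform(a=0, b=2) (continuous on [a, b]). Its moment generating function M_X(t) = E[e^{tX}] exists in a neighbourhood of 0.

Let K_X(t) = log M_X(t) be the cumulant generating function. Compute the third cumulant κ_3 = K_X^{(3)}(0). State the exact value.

M_X(t) = (e^(2*t) - 1)/(2*t)
K_X(t) = log M_X(t) = -log(t) + log(e^(2*t) - 1) - log(2)
K^(3)(t) = (8*t^3*e^(4*t) + 8*t^3*e^(2*t) - 2*e^(6*t) + 6*e^(4*t) - 6*e^(2*t) + 2)/(t^3*e^(6*t) - 3*t^3*e^(4*t) + 3*t^3*e^(2*t) - t^3)

κ_3 = K^(3)(0) = 0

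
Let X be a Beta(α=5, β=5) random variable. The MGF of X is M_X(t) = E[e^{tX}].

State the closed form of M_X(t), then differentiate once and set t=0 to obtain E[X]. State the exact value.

E[X] = dM/dt |_{t=0} = 1/2

M_X(t) = ₁F₁(5; 10; t)
dM/dt = ₁F₁(6; 11; t)/2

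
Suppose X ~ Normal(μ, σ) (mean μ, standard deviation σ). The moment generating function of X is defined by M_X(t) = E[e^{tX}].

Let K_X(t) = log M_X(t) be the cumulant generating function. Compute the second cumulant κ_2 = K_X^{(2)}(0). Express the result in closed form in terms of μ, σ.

M_X(t) = e^(μ*t + σ^2*t^2/2)
K_X(t) = log M_X(t) = μ*t + σ^2*t^2/2
D^2[K](t) = σ^2

κ_2 = D^2[K](0) = σ^2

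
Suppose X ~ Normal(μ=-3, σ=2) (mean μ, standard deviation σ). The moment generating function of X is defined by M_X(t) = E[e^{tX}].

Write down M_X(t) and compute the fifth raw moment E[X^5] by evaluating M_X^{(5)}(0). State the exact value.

E[X^5] = M^(5)(0) = -2043

M_X(t) = e^(2*t^2 - 3*t)
M^(5)(t) = (1024*t^5*e^(2*t^2) - 3840*t^4*e^(2*t^2) + 8320*t^3*e^(2*t^2) - 10080*t^2*e^(2*t^2) + 6900*t*e^(2*t^2) - 2043*e^(2*t^2))*e^(-3*t)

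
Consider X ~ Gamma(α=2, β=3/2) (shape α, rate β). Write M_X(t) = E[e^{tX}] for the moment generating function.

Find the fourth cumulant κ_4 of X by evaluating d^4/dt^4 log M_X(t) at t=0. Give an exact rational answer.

κ_4 = K^(4)(0) = 64/27

M_X(t) = 9/(4*(3/2 - t)^2)
K_X(t) = log M_X(t) = -2*log(3/2 - t) - 2*log(2) + 2*log(3)
K^(4)(t) = 192/(16*t^4 - 96*t^3 + 216*t^2 - 216*t + 81)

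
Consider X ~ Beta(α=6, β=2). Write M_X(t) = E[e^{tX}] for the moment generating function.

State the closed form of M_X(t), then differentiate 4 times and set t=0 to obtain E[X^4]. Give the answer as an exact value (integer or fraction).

E[X^4] = D^4[M](0) = 21/55

M_X(t) = ₁F₁(6; 8; t)
D^4[M](t) = 21*₁F₁(10; 12; t)/55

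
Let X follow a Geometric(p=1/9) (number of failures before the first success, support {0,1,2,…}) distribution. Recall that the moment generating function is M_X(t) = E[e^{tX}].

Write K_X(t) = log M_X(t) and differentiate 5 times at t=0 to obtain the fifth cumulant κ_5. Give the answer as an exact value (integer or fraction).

M_X(t) = 1/(9*(1 - 8*e^(t)/9))
K_X(t) = log M_X(t) = -log(1 - 8*e^(t)/9) - 2*log(3)
D^5[K](t) = (-36864*e^(4*t) - 456192*e^(3*t) - 513216*e^(2*t) - 52488*e^(t))/(32768*e^(5*t) - 184320*e^(4*t) + 414720*e^(3*t) - 466560*e^(2*t) + 262440*e^(t) - 59049)

κ_5 = D^5[K](0) = 1058760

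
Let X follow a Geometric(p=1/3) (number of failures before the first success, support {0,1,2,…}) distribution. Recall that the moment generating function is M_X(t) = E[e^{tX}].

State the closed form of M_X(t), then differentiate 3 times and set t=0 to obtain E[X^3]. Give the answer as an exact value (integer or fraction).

E[X^3] = M^(3)(0) = 74

M_X(t) = 1/(3*(1 - 2*e^(t)/3))
M^(3)(t) = (8*e^(3*t) + 48*e^(2*t) + 18*e^(t))/(16*e^(4*t) - 96*e^(3*t) + 216*e^(2*t) - 216*e^(t) + 81)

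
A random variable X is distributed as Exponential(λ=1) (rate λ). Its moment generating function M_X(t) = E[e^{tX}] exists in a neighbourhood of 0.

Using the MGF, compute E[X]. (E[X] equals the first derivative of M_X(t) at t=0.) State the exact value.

M_X(t) = 1/(1 - t)
dM/dt = 1/(t^2 - 2*t + 1)

E[X] = dM/dt |_{t=0} = 1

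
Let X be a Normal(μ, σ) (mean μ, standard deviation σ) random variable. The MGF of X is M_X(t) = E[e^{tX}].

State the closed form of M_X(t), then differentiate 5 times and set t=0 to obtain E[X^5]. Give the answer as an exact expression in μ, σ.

E[X^5] = D^5[M](0) = μ*(μ^4 + 10*μ^2*σ^2 + 15*σ^4)

M_X(t) = e^(μ*t + σ^2*t^2/2)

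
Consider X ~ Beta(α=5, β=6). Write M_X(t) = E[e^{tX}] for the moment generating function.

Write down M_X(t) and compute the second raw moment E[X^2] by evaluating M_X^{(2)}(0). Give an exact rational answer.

M_X(t) = ₁F₁(5; 11; t)
M^(2)(t) = 5*₁F₁(7; 13; t)/22

E[X^2] = M^(2)(0) = 5/22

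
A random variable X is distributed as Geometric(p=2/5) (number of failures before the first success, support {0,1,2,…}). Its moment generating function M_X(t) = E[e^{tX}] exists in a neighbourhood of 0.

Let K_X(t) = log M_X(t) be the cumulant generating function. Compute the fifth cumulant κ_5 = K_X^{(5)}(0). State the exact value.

M_X(t) = 2/(5*(1 - 3*e^(t)/5))
K_X(t) = log M_X(t) = -log(1 - 3*e^(t)/5) - log(5) + log(2)
dK/dt = -3*e^(t)/(3*e^(t) - 5)
d^2K/dt^2 = 15*e^(t)/(9*e^(2*t) - 30*e^(t) + 25)
d^3K/dt^3 = (-45*e^(2*t) - 75*e^(t))/(27*e^(3*t) - 135*e^(2*t) + 225*e^(t) - 125)
d^4K/dt^4 = (135*e^(3*t) + 900*e^(2*t) + 375*e^(t))/(81*e^(4*t) - 540*e^(3*t) + 1350*e^(2*t) - 1500*e^(t) + 625)
d^5K/dt^5 = (-405*e^(4*t) - 7425*e^(3*t) - 12375*e^(2*t) - 1875*e^(t))/(243*e^(5*t) - 2025*e^(4*t) + 6750*e^(3*t) - 11250*e^(2*t) + 9375*e^(t) - 3125)

κ_5 = d^5K/dt^5 |_{t=0} = 690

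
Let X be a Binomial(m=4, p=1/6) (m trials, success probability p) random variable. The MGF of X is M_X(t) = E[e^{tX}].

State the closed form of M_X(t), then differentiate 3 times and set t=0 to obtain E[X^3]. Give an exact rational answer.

E[X^3] = M′′′(0) = 16/9

M_X(t) = (e^(t)/6 + 5/6)^4
M′(t) = e^(4*t)/324 + 5*e^(3*t)/108 + 25*e^(2*t)/108 + 125*e^(t)/324
M′′(t) = e^(4*t)/81 + 5*e^(3*t)/36 + 25*e^(2*t)/54 + 125*e^(t)/324
M′′′(t) = 4*e^(4*t)/81 + 5*e^(3*t)/12 + 25*e^(2*t)/27 + 125*e^(t)/324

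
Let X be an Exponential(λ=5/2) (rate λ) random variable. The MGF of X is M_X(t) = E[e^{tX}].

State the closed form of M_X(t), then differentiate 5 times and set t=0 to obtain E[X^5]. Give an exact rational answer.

E[X^5] = M′′′′′(0) = 768/625

M_X(t) = 5/(2*(5/2 - t))
M′(t) = 10/(4*t^2 - 20*t + 25)
M′′(t) = -40/(8*t^3 - 60*t^2 + 150*t - 125)
M′′′(t) = 240/(16*t^4 - 160*t^3 + 600*t^2 - 1000*t + 625)
M′′′′(t) = -1920/(32*t^5 - 400*t^4 + 2000*t^3 - 5000*t^2 + 6250*t - 3125)
M′′′′′(t) = 19200/(64*t^6 - 960*t^5 + 6000*t^4 - 20000*t^3 + 37500*t^2 - 37500*t + 15625)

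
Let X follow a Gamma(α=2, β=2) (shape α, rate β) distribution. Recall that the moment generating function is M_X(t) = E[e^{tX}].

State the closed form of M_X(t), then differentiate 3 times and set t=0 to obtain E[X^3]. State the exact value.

M_X(t) = 4/(2 - t)^2
M^(3)(t) = -96/(t^5 - 10*t^4 + 40*t^3 - 80*t^2 + 80*t - 32)

E[X^3] = M^(3)(0) = 3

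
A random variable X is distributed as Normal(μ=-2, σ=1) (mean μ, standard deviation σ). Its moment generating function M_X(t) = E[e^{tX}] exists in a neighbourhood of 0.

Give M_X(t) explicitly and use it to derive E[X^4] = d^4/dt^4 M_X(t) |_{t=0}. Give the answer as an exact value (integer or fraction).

M_X(t) = e^(t^2/2 - 2*t)
dM/dt = t*e^(-2*t)*e^(t^2/2) - 2*e^(-2*t)*e^(t^2/2)
d^2M/dt^2 = (t^2*e^(t^2/2) - 4*t*e^(t^2/2) + 5*e^(t^2/2))*e^(-2*t)
d^3M/dt^3 = (t^3*e^(t^2/2) - 6*t^2*e^(t^2/2) + 15*t*e^(t^2/2) - 14*e^(t^2/2))*e^(-2*t)
d^4M/dt^4 = (t^4*e^(t^2/2) - 8*t^3*e^(t^2/2) + 30*t^2*e^(t^2/2) - 56*t*e^(t^2/2) + 43*e^(t^2/2))*e^(-2*t)

E[X^4] = d^4M/dt^4 |_{t=0} = 43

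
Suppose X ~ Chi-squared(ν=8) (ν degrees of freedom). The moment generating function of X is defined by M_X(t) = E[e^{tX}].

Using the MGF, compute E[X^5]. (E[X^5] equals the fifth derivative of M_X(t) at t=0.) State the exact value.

M_X(t) = (1 - 2*t)^(-4)
M^(5)(t) = -215040/(512*t^9 - 2304*t^8 + 4608*t^7 - 5376*t^6 + 4032*t^5 - 2016*t^4 + 672*t^3 - 144*t^2 + 18*t - 1)

E[X^5] = M^(5)(0) = 215040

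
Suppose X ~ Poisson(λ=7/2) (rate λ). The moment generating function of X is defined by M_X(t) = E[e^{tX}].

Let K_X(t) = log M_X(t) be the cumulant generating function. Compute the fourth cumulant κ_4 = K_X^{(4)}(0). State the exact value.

κ_4 = K′′′′(0) = 7/2

M_X(t) = e^(7*e^(t)/2 - 7/2)
K_X(t) = log M_X(t) = 7*e^(t)/2 - 7/2
K′(t) = 7*e^(t)/2
K′′(t) = 7*e^(t)/2
K′′′(t) = 7*e^(t)/2
K′′′′(t) = 7*e^(t)/2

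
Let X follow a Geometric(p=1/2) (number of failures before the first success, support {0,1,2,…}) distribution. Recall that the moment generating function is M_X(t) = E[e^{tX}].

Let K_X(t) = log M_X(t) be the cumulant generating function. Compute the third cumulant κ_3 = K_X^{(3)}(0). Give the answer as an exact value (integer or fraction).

M_X(t) = 1/(2*(1 - e^(t)/2))
K_X(t) = log M_X(t) = -log(1 - e^(t)/2) - log(2)
D^3[K](t) = (-2*e^(2*t) - 4*e^(t))/(e^(3*t) - 6*e^(2*t) + 12*e^(t) - 8)

κ_3 = D^3[K](0) = 6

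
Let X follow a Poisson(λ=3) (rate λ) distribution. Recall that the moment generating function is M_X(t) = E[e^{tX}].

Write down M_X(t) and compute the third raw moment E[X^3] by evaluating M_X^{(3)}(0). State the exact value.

E[X^3] = D^3[M](0) = 57

M_X(t) = e^(3*e^(t) - 3)
D^3[M](t) = (27*e^(3*t)*e^(3*e^(t)) + 27*e^(2*t)*e^(3*e^(t)) + 3*e^(t)*e^(3*e^(t)))*e^(-3)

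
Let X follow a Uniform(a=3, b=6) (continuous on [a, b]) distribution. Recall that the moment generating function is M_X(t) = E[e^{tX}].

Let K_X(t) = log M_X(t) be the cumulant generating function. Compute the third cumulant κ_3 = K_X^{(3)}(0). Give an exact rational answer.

M_X(t) = (e^(6*t) - e^(3*t))/(3*t)
K_X(t) = log M_X(t) = -log(t) + log(e^(6*t) - e^(3*t)) - log(3)
D^3[K](t) = (27*t^3*e^(6*t) + 27*t^3*e^(3*t) - 2*e^(9*t) + 6*e^(6*t) - 6*e^(3*t) + 2)/(t^3*e^(9*t) - 3*t^3*e^(6*t) + 3*t^3*e^(3*t) - t^3)

κ_3 = D^3[K](0) = 0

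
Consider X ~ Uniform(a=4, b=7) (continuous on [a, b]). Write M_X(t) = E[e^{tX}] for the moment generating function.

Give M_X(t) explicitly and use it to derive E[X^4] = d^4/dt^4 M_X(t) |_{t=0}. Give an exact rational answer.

M_X(t) = (e^(7*t) - e^(4*t))/(3*t)

E[X^4] = M^(4)(0) = 5261/5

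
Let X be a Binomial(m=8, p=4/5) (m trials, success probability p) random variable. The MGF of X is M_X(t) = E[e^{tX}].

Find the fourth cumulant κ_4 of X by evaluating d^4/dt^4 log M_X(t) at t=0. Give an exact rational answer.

κ_4 = K^(4)(0) = 32/625

M_X(t) = (4*e^(t)/5 + 1/5)^8
K_X(t) = log M_X(t) = 8*log(4*e^(t)/5 + 1/5)
K^(4)(t) = (512*e^(3*t) - 512*e^(2*t) + 32*e^(t))/(256*e^(4*t) + 256*e^(3*t) + 96*e^(2*t) + 16*e^(t) + 1)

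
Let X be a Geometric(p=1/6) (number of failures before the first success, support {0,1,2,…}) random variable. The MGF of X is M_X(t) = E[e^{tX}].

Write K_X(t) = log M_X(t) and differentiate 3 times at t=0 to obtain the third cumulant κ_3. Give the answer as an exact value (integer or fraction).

κ_3 = K^(3)(0) = 330

M_X(t) = 1/(6*(1 - 5*e^(t)/6))
K_X(t) = log M_X(t) = -log(1 - 5*e^(t)/6) - log(6)
K^(3)(t) = (-150*e^(2*t) - 180*e^(t))/(125*e^(3*t) - 450*e^(2*t) + 540*e^(t) - 216)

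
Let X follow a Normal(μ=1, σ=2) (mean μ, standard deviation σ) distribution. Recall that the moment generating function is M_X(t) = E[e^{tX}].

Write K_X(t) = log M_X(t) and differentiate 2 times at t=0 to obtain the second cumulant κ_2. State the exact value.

κ_2 = D^2[K](0) = 4

M_X(t) = e^(2*t^2 + t)
K_X(t) = log M_X(t) = 2*t^2 + t
D^2[K](t) = 4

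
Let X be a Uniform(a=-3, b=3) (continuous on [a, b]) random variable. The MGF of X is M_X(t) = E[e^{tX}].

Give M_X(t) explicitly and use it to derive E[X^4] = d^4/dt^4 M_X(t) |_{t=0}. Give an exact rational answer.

E[X^4] = d^4M/dt^4 |_{t=0} = 81/5

M_X(t) = (e^(3*t) - e^(-3*t))/(6*t)
dM/dt = (3*t*e^(6*t) + 3*t - e^(6*t) + 1)*e^(-3*t)/(6*t^2)
d^2M/dt^2 = (9*t^2*e^(6*t) - 9*t^2 - 6*t*e^(6*t) - 6*t + 2*e^(6*t) - 2)*e^(-3*t)/(6*t^3)
d^3M/dt^3 = (9*t^3*e^(6*t) + 9*t^3 - 9*t^2*e^(6*t) + 9*t^2 + 6*t*e^(6*t) + 6*t - 2*e^(6*t) + 2)*e^(-3*t)/(2*t^4)
d^4M/dt^4 = (27*t^4*e^(6*t) - 27*t^4 - 36*t^3*e^(6*t) - 36*t^3 + 36*t^2*e^(6*t) - 36*t^2 - 24*t*e^(6*t) - 24*t + 8*e^(6*t) - 8)*e^(-3*t)/(2*t^5)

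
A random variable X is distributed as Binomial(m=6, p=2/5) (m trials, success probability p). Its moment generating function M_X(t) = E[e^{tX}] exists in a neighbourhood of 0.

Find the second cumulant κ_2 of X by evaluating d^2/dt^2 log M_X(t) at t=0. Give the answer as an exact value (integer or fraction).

κ_2 = d^2K/dt^2 |_{t=0} = 36/25

M_X(t) = (2*e^(t)/5 + 3/5)^6
K_X(t) = log M_X(t) = 6*log(2*e^(t)/5 + 3/5)
dK/dt = 12*e^(t)/(2*e^(t) + 3)
d^2K/dt^2 = 36*e^(t)/(4*e^(2*t) + 12*e^(t) + 9)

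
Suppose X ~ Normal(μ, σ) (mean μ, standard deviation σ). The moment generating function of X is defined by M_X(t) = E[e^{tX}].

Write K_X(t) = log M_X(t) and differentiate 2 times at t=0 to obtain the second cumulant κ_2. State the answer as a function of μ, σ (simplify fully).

M_X(t) = e^(μ*t + σ^2*t^2/2)
K_X(t) = log M_X(t) = μ*t + σ^2*t^2/2
K′(t) = μ + σ^2*t
K′′(t) = σ^2

κ_2 = K′′(0) = σ^2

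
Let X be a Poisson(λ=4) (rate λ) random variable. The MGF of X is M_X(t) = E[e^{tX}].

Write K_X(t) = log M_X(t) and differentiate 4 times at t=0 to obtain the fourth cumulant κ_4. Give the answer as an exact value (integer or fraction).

κ_4 = K^(4)(0) = 4

M_X(t) = e^(4*e^(t) - 4)
K_X(t) = log M_X(t) = 4*e^(t) - 4
K^(4)(t) = 4*e^(t)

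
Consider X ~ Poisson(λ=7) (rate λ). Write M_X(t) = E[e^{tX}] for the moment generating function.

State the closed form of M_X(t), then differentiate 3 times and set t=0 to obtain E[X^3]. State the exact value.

M_X(t) = e^(7*e^(t) - 7)
dM/dt = 7*e^(-7)*e^(t)*e^(7*e^(t))
d^2M/dt^2 = (49*e^(2*t)*e^(7*e^(t)) + 7*e^(t)*e^(7*e^(t)))*e^(-7)
d^3M/dt^3 = (343*e^(3*t)*e^(7*e^(t)) + 147*e^(2*t)*e^(7*e^(t)) + 7*e^(t)*e^(7*e^(t)))*e^(-7)

E[X^3] = d^3M/dt^3 |_{t=0} = 497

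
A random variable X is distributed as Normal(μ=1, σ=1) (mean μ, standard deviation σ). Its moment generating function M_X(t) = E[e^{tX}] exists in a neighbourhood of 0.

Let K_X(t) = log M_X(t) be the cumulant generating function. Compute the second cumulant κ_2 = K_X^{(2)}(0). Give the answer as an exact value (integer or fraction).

M_X(t) = e^(t^2/2 + t)
K_X(t) = log M_X(t) = t^2/2 + t
D^2[K](t) = 1

κ_2 = D^2[K](0) = 1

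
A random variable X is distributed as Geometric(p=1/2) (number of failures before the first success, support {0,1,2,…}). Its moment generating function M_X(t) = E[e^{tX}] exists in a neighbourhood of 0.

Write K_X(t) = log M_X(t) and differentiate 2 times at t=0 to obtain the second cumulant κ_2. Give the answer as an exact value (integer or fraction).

κ_2 = d^2K/dt^2 |_{t=0} = 2

M_X(t) = 1/(2*(1 - e^(t)/2))
K_X(t) = log M_X(t) = -log(1 - e^(t)/2) - log(2)
dK/dt = -e^(t)/(e^(t) - 2)
d^2K/dt^2 = 2*e^(t)/(e^(2*t) - 4*e^(t) + 4)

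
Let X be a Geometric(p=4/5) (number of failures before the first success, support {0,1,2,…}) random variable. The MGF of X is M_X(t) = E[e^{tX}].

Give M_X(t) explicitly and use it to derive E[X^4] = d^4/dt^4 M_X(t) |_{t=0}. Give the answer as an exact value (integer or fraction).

M_X(t) = 4/(5*(1 - e^(t)/5))
D^4[M](t) = (-4*e^(4*t) - 220*e^(3*t) - 1100*e^(2*t) - 500*e^(t))/(e^(5*t) - 25*e^(4*t) + 250*e^(3*t) - 1250*e^(2*t) + 3125*e^(t) - 3125)

E[X^4] = D^4[M](0) = 57/32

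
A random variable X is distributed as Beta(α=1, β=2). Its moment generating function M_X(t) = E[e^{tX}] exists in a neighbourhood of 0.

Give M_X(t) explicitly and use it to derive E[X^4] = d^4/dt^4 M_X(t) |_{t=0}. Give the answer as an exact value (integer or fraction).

M_X(t) = ₁F₁(1; 3; t)
dM/dt = ₁F₁(2; 4; t)/3
d^2M/dt^2 = ₁F₁(3; 5; t)/6
d^3M/dt^3 = ₁F₁(4; 6; t)/10
d^4M/dt^4 = ₁F₁(5; 7; t)/15

E[X^4] = d^4M/dt^4 |_{t=0} = 1/15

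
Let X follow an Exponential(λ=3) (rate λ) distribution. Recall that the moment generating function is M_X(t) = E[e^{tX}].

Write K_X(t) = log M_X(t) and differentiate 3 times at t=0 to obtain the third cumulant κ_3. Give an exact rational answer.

M_X(t) = 3/(3 - t)
K_X(t) = log M_X(t) = -log(3 - t) + log(3)
K′(t) = -1/(t - 3)
K′′(t) = 1/(t^2 - 6*t + 9)
K′′′(t) = -2/(t^3 - 9*t^2 + 27*t - 27)

κ_3 = K′′′(0) = 2/27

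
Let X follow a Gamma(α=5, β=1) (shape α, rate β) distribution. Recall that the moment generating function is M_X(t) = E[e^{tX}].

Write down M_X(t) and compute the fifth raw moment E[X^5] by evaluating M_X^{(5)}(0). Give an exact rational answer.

E[X^5] = d^5M/dt^5 |_{t=0} = 15120

M_X(t) = (1 - t)^(-5)
dM/dt = 5/(t^6 - 6*t^5 + 15*t^4 - 20*t^3 + 15*t^2 - 6*t + 1)
d^2M/dt^2 = -30/(t^7 - 7*t^6 + 21*t^5 - 35*t^4 + 35*t^3 - 21*t^2 + 7*t - 1)
d^3M/dt^3 = 210/(t^8 - 8*t^7 + 28*t^6 - 56*t^5 + 70*t^4 - 56*t^3 + 28*t^2 - 8*t + 1)
d^4M/dt^4 = -1680/(t^9 - 9*t^8 + 36*t^7 - 84*t^6 + 126*t^5 - 126*t^4 + 84*t^3 - 36*t^2 + 9*t - 1)
d^5M/dt^5 = 15120/(t^10 - 10*t^9 + 45*t^8 - 120*t^7 + 210*t^6 - 252*t^5 + 210*t^4 - 120*t^3 + 45*t^2 - 10*t + 1)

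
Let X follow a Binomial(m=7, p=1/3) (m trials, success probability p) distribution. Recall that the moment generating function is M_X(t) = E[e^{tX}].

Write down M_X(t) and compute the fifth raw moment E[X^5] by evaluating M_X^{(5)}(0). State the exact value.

E[X^5] = M^(5)(0) = 10283/27

M_X(t) = (e^(t)/3 + 2/3)^7
M^(5)(t) = 16807*e^(7*t)/2187 + 448*e^(6*t)/9 + 87500*e^(5*t)/729 + 286720*e^(4*t)/2187 + 560*e^(3*t)/9 + 7168*e^(2*t)/729 + 448*e^(t)/2187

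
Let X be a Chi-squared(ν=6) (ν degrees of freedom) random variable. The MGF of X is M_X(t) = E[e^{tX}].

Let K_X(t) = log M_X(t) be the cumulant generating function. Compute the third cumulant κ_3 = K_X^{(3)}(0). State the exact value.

κ_3 = K^(3)(0) = 48

M_X(t) = (1 - 2*t)^(-3)
K_X(t) = log M_X(t) = -3*log(1 - 2*t)
K^(3)(t) = -48/(8*t^3 - 12*t^2 + 6*t - 1)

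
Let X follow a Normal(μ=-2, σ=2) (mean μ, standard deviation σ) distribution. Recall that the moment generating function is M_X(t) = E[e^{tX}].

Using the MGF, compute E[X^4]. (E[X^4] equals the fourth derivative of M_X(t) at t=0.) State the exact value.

E[X^4] = d^4M/dt^4 |_{t=0} = 160

M_X(t) = e^(2*t^2 - 2*t)
dM/dt = 4*t*e^(-2*t)*e^(2*t^2) - 2*e^(-2*t)*e^(2*t^2)
d^2M/dt^2 = (16*t^2*e^(2*t^2) - 16*t*e^(2*t^2) + 8*e^(2*t^2))*e^(-2*t)
d^3M/dt^3 = (64*t^3*e^(2*t^2) - 96*t^2*e^(2*t^2) + 96*t*e^(2*t^2) - 32*e^(2*t^2))*e^(-2*t)
d^4M/dt^4 = (256*t^4*e^(2*t^2) - 512*t^3*e^(2*t^2) + 768*t^2*e^(2*t^2) - 512*t*e^(2*t^2) + 160*e^(2*t^2))*e^(-2*t)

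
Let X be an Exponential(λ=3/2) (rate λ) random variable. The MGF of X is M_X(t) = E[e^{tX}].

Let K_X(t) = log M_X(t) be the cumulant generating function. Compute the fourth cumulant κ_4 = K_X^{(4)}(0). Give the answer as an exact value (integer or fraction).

κ_4 = K^(4)(0) = 32/27

M_X(t) = 3/(2*(3/2 - t))
K_X(t) = log M_X(t) = -log(3/2 - t) - log(2) + log(3)
K^(4)(t) = 96/(16*t^4 - 96*t^3 + 216*t^2 - 216*t + 81)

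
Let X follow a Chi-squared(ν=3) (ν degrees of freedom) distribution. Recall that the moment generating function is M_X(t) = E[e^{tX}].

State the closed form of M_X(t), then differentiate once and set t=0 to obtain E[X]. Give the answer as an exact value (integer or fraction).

E[X] = dM/dt |_{t=0} = 3

M_X(t) = (1 - 2*t)^(-3/2)
dM/dt = 3/(4*t^2*√(1 - 2*t) - 4*t*√(1 - 2*t) + √(1 - 2*t))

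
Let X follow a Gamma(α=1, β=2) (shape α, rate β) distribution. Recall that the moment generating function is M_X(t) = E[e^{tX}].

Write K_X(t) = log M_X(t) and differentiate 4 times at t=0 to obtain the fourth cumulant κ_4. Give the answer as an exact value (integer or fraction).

M_X(t) = 2/(2 - t)
K_X(t) = log M_X(t) = -log(2 - t) + log(2)
K^(4)(t) = 6/(t^4 - 8*t^3 + 24*t^2 - 32*t + 16)

κ_4 = K^(4)(0) = 3/8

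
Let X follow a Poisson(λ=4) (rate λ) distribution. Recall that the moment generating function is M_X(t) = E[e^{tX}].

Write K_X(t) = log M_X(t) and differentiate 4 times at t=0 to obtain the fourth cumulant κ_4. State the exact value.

κ_4 = d^4K/dt^4 |_{t=0} = 4

M_X(t) = e^(4*e^(t) - 4)
K_X(t) = log M_X(t) = 4*e^(t) - 4
dK/dt = 4*e^(t)
d^2K/dt^2 = 4*e^(t)
d^3K/dt^3 = 4*e^(t)
d^4K/dt^4 = 4*e^(t)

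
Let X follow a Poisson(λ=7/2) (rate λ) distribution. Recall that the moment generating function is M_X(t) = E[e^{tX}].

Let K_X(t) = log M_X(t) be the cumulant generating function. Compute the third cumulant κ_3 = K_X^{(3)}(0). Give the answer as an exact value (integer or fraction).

M_X(t) = e^(7*e^(t)/2 - 7/2)
K_X(t) = log M_X(t) = 7*e^(t)/2 - 7/2
dK/dt = 7*e^(t)/2
d^2K/dt^2 = 7*e^(t)/2
d^3K/dt^3 = 7*e^(t)/2

κ_3 = d^3K/dt^3 |_{t=0} = 7/2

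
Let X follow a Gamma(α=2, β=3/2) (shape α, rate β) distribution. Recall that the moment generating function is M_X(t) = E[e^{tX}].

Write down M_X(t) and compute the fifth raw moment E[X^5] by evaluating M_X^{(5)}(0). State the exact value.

M_X(t) = 9/(4*(3/2 - t)^2)
dM/dt = -36/(8*t^3 - 36*t^2 + 54*t - 27)
d^2M/dt^2 = 216/(16*t^4 - 96*t^3 + 216*t^2 - 216*t + 81)
d^3M/dt^3 = -1728/(32*t^5 - 240*t^4 + 720*t^3 - 1080*t^2 + 810*t - 243)
d^4M/dt^4 = 17280/(64*t^6 - 576*t^5 + 2160*t^4 - 4320*t^3 + 4860*t^2 - 2916*t + 729)
d^5M/dt^5 = -207360/(128*t^7 - 1344*t^6 + 6048*t^5 - 15120*t^4 + 22680*t^3 - 20412*t^2 + 10206*t - 2187)

E[X^5] = d^5M/dt^5 |_{t=0} = 2560/27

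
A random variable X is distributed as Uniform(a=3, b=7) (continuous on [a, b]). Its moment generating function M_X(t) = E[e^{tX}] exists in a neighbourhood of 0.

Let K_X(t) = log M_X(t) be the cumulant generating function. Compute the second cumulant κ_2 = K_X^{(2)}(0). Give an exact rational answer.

κ_2 = K′′(0) = 4/3

M_X(t) = (e^(7*t) - e^(3*t))/(4*t)
K_X(t) = log M_X(t) = -log(t) + log(e^(7*t) - e^(3*t)) - 2*log(2)
K′(t) = (7*t*e^(4*t) - 3*t - e^(4*t) + 1)/(t*e^(4*t) - t)
K′′(t) = (-16*t^2*e^(4*t) + e^(8*t) - 2*e^(4*t) + 1)/(t^2*e^(8*t) - 2*t^2*e^(4*t) + t^2)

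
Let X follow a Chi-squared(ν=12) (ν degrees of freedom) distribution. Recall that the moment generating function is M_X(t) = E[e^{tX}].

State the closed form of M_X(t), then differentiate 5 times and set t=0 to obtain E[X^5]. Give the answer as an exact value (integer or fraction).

E[X^5] = D^5[M](0) = 967680

M_X(t) = (1 - 2*t)^(-6)
D^5[M](t) = -967680/(2048*t^11 - 11264*t^10 + 28160*t^9 - 42240*t^8 + 42240*t^7 - 29568*t^6 + 14784*t^5 - 5280*t^4 + 1320*t^3 - 220*t^2 + 22*t - 1)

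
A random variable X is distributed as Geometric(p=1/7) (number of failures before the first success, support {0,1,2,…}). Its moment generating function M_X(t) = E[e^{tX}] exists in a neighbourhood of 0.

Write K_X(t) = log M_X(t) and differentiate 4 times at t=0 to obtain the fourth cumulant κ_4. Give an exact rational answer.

κ_4 = d^4K/dt^4 |_{t=0} = 10626

M_X(t) = 1/(7*(1 - 6*e^(t)/7))
K_X(t) = log M_X(t) = -log(1 - 6*e^(t)/7) - log(7)
dK/dt = -6*e^(t)/(6*e^(t) - 7)
d^2K/dt^2 = 42*e^(t)/(36*e^(2*t) - 84*e^(t) + 49)
d^3K/dt^3 = (-252*e^(2*t) - 294*e^(t))/(216*e^(3*t) - 756*e^(2*t) + 882*e^(t) - 343)
d^4K/dt^4 = (1512*e^(3*t) + 7056*e^(2*t) + 2058*e^(t))/(1296*e^(4*t) - 6048*e^(3*t) + 10584*e^(2*t) - 8232*e^(t) + 2401)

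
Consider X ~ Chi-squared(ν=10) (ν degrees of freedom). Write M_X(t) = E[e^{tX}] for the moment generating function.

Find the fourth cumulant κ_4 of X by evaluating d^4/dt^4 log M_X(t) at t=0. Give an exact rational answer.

M_X(t) = (1 - 2*t)^(-5)
K_X(t) = log M_X(t) = -5*log(1 - 2*t)
K′(t) = -10/(2*t - 1)
K′′(t) = 20/(4*t^2 - 4*t + 1)
K′′′(t) = -80/(8*t^3 - 12*t^2 + 6*t - 1)
K′′′′(t) = 480/(16*t^4 - 32*t^3 + 24*t^2 - 8*t + 1)

κ_4 = K′′′′(0) = 480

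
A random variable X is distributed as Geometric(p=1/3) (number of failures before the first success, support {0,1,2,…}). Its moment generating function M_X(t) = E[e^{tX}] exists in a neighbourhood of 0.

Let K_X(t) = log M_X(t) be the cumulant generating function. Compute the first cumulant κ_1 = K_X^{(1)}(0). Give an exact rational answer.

κ_1 = dK/dt |_{t=0} = 2

M_X(t) = 1/(3*(1 - 2*e^(t)/3))
K_X(t) = log M_X(t) = -log(1 - 2*e^(t)/3) - log(3)
dK/dt = -2*e^(t)/(2*e^(t) - 3)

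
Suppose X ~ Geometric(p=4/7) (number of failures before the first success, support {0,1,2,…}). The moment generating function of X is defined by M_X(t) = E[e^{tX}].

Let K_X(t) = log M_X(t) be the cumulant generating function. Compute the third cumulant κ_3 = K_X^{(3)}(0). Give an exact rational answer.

κ_3 = K^(3)(0) = 105/32

M_X(t) = 4/(7*(1 - 3*e^(t)/7))
K_X(t) = log M_X(t) = -log(1 - 3*e^(t)/7) - log(7) + 2*log(2)
K^(3)(t) = (-63*e^(2*t) - 147*e^(t))/(27*e^(3*t) - 189*e^(2*t) + 441*e^(t) - 343)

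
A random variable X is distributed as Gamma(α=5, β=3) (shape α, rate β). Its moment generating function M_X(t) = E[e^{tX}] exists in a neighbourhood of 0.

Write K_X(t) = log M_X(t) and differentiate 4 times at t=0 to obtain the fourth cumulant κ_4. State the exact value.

M_X(t) = 243/(3 - t)^5
K_X(t) = log M_X(t) = -5*log(3 - t) + 5*log(3)
K′(t) = -5/(t - 3)
K′′(t) = 5/(t^2 - 6*t + 9)
K′′′(t) = -10/(t^3 - 9*t^2 + 27*t - 27)
K′′′′(t) = 30/(t^4 - 12*t^3 + 54*t^2 - 108*t + 81)

κ_4 = K′′′′(0) = 10/27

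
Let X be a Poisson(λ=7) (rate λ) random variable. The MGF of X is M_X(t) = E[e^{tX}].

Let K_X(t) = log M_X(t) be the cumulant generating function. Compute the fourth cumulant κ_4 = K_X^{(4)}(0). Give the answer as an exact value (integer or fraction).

κ_4 = K′′′′(0) = 7

M_X(t) = e^(7*e^(t) - 7)
K_X(t) = log M_X(t) = 7*e^(t) - 7
K′(t) = 7*e^(t)
K′′(t) = 7*e^(t)
K′′′(t) = 7*e^(t)
K′′′′(t) = 7*e^(t)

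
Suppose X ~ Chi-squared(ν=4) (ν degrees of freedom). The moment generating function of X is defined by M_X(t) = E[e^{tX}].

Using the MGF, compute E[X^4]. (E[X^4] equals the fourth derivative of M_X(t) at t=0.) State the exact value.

M_X(t) = (1 - 2*t)^(-2)
D^4[M](t) = 1920/(64*t^6 - 192*t^5 + 240*t^4 - 160*t^3 + 60*t^2 - 12*t + 1)

E[X^4] = D^4[M](0) = 1920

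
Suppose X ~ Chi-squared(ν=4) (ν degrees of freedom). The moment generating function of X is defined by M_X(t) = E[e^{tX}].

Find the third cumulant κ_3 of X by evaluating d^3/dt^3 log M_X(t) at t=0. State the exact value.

M_X(t) = (1 - 2*t)^(-2)
K_X(t) = log M_X(t) = -2*log(1 - 2*t)
K′(t) = -4/(2*t - 1)
K′′(t) = 8/(4*t^2 - 4*t + 1)
K′′′(t) = -32/(8*t^3 - 12*t^2 + 6*t - 1)

κ_3 = K′′′(0) = 32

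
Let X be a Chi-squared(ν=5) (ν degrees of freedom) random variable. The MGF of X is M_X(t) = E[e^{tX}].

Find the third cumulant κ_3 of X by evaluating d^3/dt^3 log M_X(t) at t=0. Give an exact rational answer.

κ_3 = D^3[K](0) = 40

M_X(t) = (1 - 2*t)^(-5/2)
K_X(t) = log M_X(t) = -5*log(1 - 2*t)/2
D^3[K](t) = -40/(8*t^3 - 12*t^2 + 6*t - 1)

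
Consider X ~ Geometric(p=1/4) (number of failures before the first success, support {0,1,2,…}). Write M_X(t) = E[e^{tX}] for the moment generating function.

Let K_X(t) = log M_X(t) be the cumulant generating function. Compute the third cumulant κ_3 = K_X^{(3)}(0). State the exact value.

M_X(t) = 1/(4*(1 - 3*e^(t)/4))
K_X(t) = log M_X(t) = -log(1 - 3*e^(t)/4) - 2*log(2)
D^3[K](t) = (-36*e^(2*t) - 48*e^(t))/(27*e^(3*t) - 108*e^(2*t) + 144*e^(t) - 64)

κ_3 = D^3[K](0) = 84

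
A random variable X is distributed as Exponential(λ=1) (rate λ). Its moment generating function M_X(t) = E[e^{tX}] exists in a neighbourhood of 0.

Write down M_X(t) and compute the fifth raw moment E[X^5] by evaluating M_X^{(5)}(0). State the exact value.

E[X^5] = d^5M/dt^5 |_{t=0} = 120

M_X(t) = 1/(1 - t)
dM/dt = 1/(t^2 - 2*t + 1)
d^2M/dt^2 = -2/(t^3 - 3*t^2 + 3*t - 1)
d^3M/dt^3 = 6/(t^4 - 4*t^3 + 6*t^2 - 4*t + 1)
d^4M/dt^4 = -24/(t^5 - 5*t^4 + 10*t^3 - 10*t^2 + 5*t - 1)
d^5M/dt^5 = 120/(t^6 - 6*t^5 + 15*t^4 - 20*t^3 + 15*t^2 - 6*t + 1)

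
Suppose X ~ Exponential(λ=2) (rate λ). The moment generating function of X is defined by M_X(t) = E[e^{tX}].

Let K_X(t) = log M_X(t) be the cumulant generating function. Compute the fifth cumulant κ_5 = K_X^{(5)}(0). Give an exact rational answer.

M_X(t) = 2/(2 - t)
K_X(t) = log M_X(t) = -log(2 - t) + log(2)
dK/dt = -1/(t - 2)
d^2K/dt^2 = 1/(t^2 - 4*t + 4)
d^3K/dt^3 = -2/(t^3 - 6*t^2 + 12*t - 8)
d^4K/dt^4 = 6/(t^4 - 8*t^3 + 24*t^2 - 32*t + 16)
d^5K/dt^5 = -24/(t^5 - 10*t^4 + 40*t^3 - 80*t^2 + 80*t - 32)

κ_5 = d^5K/dt^5 |_{t=0} = 3/4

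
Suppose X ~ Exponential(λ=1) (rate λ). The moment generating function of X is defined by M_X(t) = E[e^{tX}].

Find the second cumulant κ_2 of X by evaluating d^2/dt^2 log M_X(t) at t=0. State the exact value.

M_X(t) = 1/(1 - t)
K_X(t) = log M_X(t) = -log(1 - t)
D^2[K](t) = 1/(t^2 - 2*t + 1)

κ_2 = D^2[K](0) = 1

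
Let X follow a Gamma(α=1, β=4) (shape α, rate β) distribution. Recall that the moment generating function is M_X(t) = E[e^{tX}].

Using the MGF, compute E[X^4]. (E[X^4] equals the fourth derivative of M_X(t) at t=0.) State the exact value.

E[X^4] = D^4[M](0) = 3/32

M_X(t) = 4/(4 - t)
D^4[M](t) = -96/(t^5 - 20*t^4 + 160*t^3 - 640*t^2 + 1280*t - 1024)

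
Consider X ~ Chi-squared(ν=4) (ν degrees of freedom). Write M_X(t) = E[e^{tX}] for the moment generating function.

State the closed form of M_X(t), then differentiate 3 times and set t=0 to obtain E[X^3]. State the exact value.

M_X(t) = (1 - 2*t)^(-2)
D^3[M](t) = -192/(32*t^5 - 80*t^4 + 80*t^3 - 40*t^2 + 10*t - 1)

E[X^3] = D^3[M](0) = 192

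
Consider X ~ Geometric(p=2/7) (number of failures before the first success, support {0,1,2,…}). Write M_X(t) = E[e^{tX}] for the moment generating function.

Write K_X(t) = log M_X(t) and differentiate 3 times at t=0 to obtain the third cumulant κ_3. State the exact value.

κ_3 = K^(3)(0) = 105/2

M_X(t) = 2/(7*(1 - 5*e^(t)/7))
K_X(t) = log M_X(t) = -log(1 - 5*e^(t)/7) - log(7) + log(2)
K^(3)(t) = (-175*e^(2*t) - 245*e^(t))/(125*e^(3*t) - 525*e^(2*t) + 735*e^(t) - 343)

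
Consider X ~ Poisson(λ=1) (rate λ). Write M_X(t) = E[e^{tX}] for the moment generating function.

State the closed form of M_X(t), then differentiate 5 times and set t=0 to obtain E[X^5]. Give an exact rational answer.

M_X(t) = e^(e^(t) - 1)
D^5[M](t) = (e^(5*t)*e^(e^(t)) + 10*e^(4*t)*e^(e^(t)) + 25*e^(3*t)*e^(e^(t)) + 15*e^(2*t)*e^(e^(t)) + e^(t)*e^(e^(t)))*e^(-1)

E[X^5] = D^5[M](0) = 52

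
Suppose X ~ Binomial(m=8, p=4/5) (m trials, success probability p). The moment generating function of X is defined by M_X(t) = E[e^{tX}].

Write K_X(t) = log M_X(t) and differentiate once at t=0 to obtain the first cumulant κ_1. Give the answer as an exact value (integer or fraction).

M_X(t) = (4*e^(t)/5 + 1/5)^8
K_X(t) = log M_X(t) = 8*log(4*e^(t)/5 + 1/5)
dK/dt = 32*e^(t)/(4*e^(t) + 1)

κ_1 = dK/dt |_{t=0} = 32/5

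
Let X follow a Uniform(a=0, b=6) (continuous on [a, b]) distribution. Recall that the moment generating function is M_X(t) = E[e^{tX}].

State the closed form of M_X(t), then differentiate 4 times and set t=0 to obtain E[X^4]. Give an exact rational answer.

E[X^4] = M′′′′(0) = 1296/5

M_X(t) = (e^(6*t) - 1)/(6*t)
M′(t) = (6*t*e^(6*t) - e^(6*t) + 1)/(6*t^2)
M′′(t) = (18*t^2*e^(6*t) - 6*t*e^(6*t) + e^(6*t) - 1)/(3*t^3)
M′′′(t) = (36*t^3*e^(6*t) - 18*t^2*e^(6*t) + 6*t*e^(6*t) - e^(6*t) + 1)/t^4
M′′′′(t) = (216*t^4*e^(6*t) - 144*t^3*e^(6*t) + 72*t^2*e^(6*t) - 24*t*e^(6*t) + 4*e^(6*t) - 4)/t^5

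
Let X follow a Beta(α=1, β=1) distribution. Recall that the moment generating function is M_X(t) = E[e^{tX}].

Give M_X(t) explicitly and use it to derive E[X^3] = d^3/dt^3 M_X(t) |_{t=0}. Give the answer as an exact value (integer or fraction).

M_X(t) = ₁F₁(1; 2; t)
M′(t) = ₁F₁(2; 3; t)/2
M′′(t) = ₁F₁(3; 4; t)/3
M′′′(t) = ₁F₁(4; 5; t)/4

E[X^3] = M′′′(0) = 1/4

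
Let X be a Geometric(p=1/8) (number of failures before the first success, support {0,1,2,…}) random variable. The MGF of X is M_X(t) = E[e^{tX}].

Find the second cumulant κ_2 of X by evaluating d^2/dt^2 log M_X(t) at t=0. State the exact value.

M_X(t) = 1/(8*(1 - 7*e^(t)/8))
K_X(t) = log M_X(t) = -log(1 - 7*e^(t)/8) - 3*log(2)
K^(2)(t) = 56*e^(t)/(49*e^(2*t) - 112*e^(t) + 64)

κ_2 = K^(2)(0) = 56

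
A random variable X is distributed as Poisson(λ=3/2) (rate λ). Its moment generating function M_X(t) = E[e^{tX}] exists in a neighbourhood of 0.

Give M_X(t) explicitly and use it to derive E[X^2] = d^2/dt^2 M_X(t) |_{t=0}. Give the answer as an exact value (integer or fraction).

M_X(t) = e^(3*e^(t)/2 - 3/2)
dM/dt = 3*e^(-3/2)*e^(t)*e^(3*e^(t)/2)/2
d^2M/dt^2 = (9*e^(2*t)*e^(3*e^(t)/2) + 6*e^(t)*e^(3*e^(t)/2))*e^(-3/2)/4

E[X^2] = d^2M/dt^2 |_{t=0} = 15/4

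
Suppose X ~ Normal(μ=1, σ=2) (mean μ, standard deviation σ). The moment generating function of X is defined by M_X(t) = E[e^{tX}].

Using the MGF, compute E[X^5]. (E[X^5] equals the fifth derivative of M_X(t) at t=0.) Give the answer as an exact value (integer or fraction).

M_X(t) = e^(2*t^2 + t)
D^5[M](t) = 1024*t^5*e^(t)*e^(2*t^2) + 1280*t^4*e^(t)*e^(2*t^2) + 3200*t^3*e^(t)*e^(2*t^2) + 2080*t^2*e^(t)*e^(2*t^2) + 1460*t*e^(t)*e^(2*t^2) + 281*e^(t)*e^(2*t^2)

E[X^5] = D^5[M](0) = 281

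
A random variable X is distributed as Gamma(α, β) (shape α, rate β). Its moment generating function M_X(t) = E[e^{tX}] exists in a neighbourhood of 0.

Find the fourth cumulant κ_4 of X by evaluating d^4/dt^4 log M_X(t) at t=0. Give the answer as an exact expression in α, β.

κ_4 = D^4[K](0) = 6*α/β^4

M_X(t) = (β/(β - t))^α
K_X(t) = log M_X(t) = α*(log(β) - log(β - t))
D^4[K](t) = 6*α/(β^4 - 4*β^3*t + 6*β^2*t^2 - 4*β*t^3 + t^4)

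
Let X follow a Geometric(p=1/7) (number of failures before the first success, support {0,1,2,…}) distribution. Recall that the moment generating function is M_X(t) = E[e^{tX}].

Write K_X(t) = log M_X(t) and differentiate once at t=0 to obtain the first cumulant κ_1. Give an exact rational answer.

κ_1 = K′(0) = 6

M_X(t) = 1/(7*(1 - 6*e^(t)/7))
K_X(t) = log M_X(t) = -log(1 - 6*e^(t)/7) - log(7)
K′(t) = -6*e^(t)/(6*e^(t) - 7)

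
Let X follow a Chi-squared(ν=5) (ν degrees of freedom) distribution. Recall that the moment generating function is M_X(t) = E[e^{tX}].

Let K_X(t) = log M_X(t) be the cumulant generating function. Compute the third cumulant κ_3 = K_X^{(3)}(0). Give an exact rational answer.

κ_3 = K′′′(0) = 40

M_X(t) = (1 - 2*t)^(-5/2)
K_X(t) = log M_X(t) = -5*log(1 - 2*t)/2
K′(t) = -5/(2*t - 1)
K′′(t) = 10/(4*t^2 - 4*t + 1)
K′′′(t) = -40/(8*t^3 - 12*t^2 + 6*t - 1)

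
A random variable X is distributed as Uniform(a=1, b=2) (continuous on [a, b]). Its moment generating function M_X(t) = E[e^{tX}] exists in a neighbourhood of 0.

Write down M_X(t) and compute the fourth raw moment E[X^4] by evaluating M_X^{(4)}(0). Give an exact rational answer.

E[X^4] = M^(4)(0) = 31/5

M_X(t) = (e^(2*t) - e^(t))/t
M^(4)(t) = (16*t^4*e^(2*t) - t^4*e^(t) - 32*t^3*e^(2*t) + 4*t^3*e^(t) + 48*t^2*e^(2*t) - 12*t^2*e^(t) - 48*t*e^(2*t) + 24*t*e^(t) + 24*e^(2*t) - 24*e^(t))/t^5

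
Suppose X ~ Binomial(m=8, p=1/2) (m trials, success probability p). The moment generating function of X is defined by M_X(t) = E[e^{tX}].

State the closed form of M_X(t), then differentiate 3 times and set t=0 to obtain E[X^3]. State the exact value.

M_X(t) = (e^(t)/2 + 1/2)^8
M^(3)(t) = 2*e^(8*t) + 343*e^(7*t)/32 + 189*e^(6*t)/8 + 875*e^(5*t)/32 + 35*e^(4*t)/2 + 189*e^(3*t)/32 + 7*e^(2*t)/8 + e^(t)/32

E[X^3] = M^(3)(0) = 88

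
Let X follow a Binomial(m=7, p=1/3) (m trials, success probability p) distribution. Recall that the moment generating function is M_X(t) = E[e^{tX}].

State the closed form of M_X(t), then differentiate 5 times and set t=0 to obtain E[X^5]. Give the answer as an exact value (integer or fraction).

M_X(t) = (e^(t)/3 + 2/3)^7
M′(t) = 7*e^(7*t)/2187 + 28*e^(6*t)/729 + 140*e^(5*t)/729 + 1120*e^(4*t)/2187 + 560*e^(3*t)/729 + 448*e^(2*t)/729 + 448*e^(t)/2187
M′′(t) = 49*e^(7*t)/2187 + 56*e^(6*t)/243 + 700*e^(5*t)/729 + 4480*e^(4*t)/2187 + 560*e^(3*t)/243 + 896*e^(2*t)/729 + 448*e^(t)/2187
M′′′(t) = 343*e^(7*t)/2187 + 112*e^(6*t)/81 + 3500*e^(5*t)/729 + 17920*e^(4*t)/2187 + 560*e^(3*t)/81 + 1792*e^(2*t)/729 + 448*e^(t)/2187
M′′′′(t) = 2401*e^(7*t)/2187 + 224*e^(6*t)/27 + 17500*e^(5*t)/729 + 71680*e^(4*t)/2187 + 560*e^(3*t)/27 + 3584*e^(2*t)/729 + 448*e^(t)/2187
M′′′′′(t) = 16807*e^(7*t)/2187 + 448*e^(6*t)/9 + 87500*e^(5*t)/729 + 286720*e^(4*t)/2187 + 560*e^(3*t)/9 + 7168*e^(2*t)/729 + 448*e^(t)/2187

E[X^5] = M′′′′′(0) = 10283/27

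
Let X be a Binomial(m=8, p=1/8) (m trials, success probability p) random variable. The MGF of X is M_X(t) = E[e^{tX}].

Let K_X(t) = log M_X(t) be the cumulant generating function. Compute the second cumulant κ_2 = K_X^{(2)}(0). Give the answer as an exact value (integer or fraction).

M_X(t) = (e^(t)/8 + 7/8)^8
K_X(t) = log M_X(t) = 8*log(e^(t)/8 + 7/8)
K′(t) = 8*e^(t)/(e^(t) + 7)
K′′(t) = 56*e^(t)/(e^(2*t) + 14*e^(t) + 49)

κ_2 = K′′(0) = 7/8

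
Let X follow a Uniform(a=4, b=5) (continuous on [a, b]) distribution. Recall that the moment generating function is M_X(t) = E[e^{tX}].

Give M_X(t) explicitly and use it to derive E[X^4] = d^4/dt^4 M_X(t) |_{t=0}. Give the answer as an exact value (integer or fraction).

E[X^4] = d^4M/dt^4 |_{t=0} = 2101/5

M_X(t) = (e^(5*t) - e^(4*t))/t
dM/dt = (5*t*e^(5*t) - 4*t*e^(4*t) - e^(5*t) + e^(4*t))/t^2
d^2M/dt^2 = (25*t^2*e^(5*t) - 16*t^2*e^(4*t) - 10*t*e^(5*t) + 8*t*e^(4*t) + 2*e^(5*t) - 2*e^(4*t))/t^3
d^3M/dt^3 = (125*t^3*e^(5*t) - 64*t^3*e^(4*t) - 75*t^2*e^(5*t) + 48*t^2*e^(4*t) + 30*t*e^(5*t) - 24*t*e^(4*t) - 6*e^(5*t) + 6*e^(4*t))/t^4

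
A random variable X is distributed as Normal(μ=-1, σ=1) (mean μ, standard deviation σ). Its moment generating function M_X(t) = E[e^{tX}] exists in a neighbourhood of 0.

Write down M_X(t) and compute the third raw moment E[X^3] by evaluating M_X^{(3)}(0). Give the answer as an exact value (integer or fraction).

M_X(t) = e^(t^2/2 - t)
M^(3)(t) = (t^3*e^(t^2/2) - 3*t^2*e^(t^2/2) + 6*t*e^(t^2/2) - 4*e^(t^2/2))*e^(-t)

E[X^3] = M^(3)(0) = -4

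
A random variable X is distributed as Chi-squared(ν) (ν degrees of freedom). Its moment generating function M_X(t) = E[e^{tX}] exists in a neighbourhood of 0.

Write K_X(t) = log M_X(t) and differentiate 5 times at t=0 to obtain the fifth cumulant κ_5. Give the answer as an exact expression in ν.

M_X(t) = (1 - 2*t)^(-ν/2)
K_X(t) = log M_X(t) = -ν*log(1 - 2*t)/2
K′(t) = -ν/(2*t - 1)
K′′(t) = 2*ν/(4*t^2 - 4*t + 1)
K′′′(t) = -8*ν/(8*t^3 - 12*t^2 + 6*t - 1)
K′′′′(t) = 48*ν/(16*t^4 - 32*t^3 + 24*t^2 - 8*t + 1)
K′′′′′(t) = -384*ν/(32*t^5 - 80*t^4 + 80*t^3 - 40*t^2 + 10*t - 1)

κ_5 = K′′′′′(0) = 384*ν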